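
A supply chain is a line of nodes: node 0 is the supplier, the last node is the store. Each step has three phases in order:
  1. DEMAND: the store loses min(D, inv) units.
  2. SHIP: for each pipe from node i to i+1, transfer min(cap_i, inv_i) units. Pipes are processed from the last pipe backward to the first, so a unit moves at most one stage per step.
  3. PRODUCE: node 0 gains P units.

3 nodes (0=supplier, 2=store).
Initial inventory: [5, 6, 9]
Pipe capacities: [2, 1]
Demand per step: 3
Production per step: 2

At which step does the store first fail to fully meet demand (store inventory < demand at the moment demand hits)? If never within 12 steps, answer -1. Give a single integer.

Step 1: demand=3,sold=3 ship[1->2]=1 ship[0->1]=2 prod=2 -> [5 7 7]
Step 2: demand=3,sold=3 ship[1->2]=1 ship[0->1]=2 prod=2 -> [5 8 5]
Step 3: demand=3,sold=3 ship[1->2]=1 ship[0->1]=2 prod=2 -> [5 9 3]
Step 4: demand=3,sold=3 ship[1->2]=1 ship[0->1]=2 prod=2 -> [5 10 1]
Step 5: demand=3,sold=1 ship[1->2]=1 ship[0->1]=2 prod=2 -> [5 11 1]
Step 6: demand=3,sold=1 ship[1->2]=1 ship[0->1]=2 prod=2 -> [5 12 1]
Step 7: demand=3,sold=1 ship[1->2]=1 ship[0->1]=2 prod=2 -> [5 13 1]
Step 8: demand=3,sold=1 ship[1->2]=1 ship[0->1]=2 prod=2 -> [5 14 1]
Step 9: demand=3,sold=1 ship[1->2]=1 ship[0->1]=2 prod=2 -> [5 15 1]
Step 10: demand=3,sold=1 ship[1->2]=1 ship[0->1]=2 prod=2 -> [5 16 1]
Step 11: demand=3,sold=1 ship[1->2]=1 ship[0->1]=2 prod=2 -> [5 17 1]
Step 12: demand=3,sold=1 ship[1->2]=1 ship[0->1]=2 prod=2 -> [5 18 1]
First stockout at step 5

5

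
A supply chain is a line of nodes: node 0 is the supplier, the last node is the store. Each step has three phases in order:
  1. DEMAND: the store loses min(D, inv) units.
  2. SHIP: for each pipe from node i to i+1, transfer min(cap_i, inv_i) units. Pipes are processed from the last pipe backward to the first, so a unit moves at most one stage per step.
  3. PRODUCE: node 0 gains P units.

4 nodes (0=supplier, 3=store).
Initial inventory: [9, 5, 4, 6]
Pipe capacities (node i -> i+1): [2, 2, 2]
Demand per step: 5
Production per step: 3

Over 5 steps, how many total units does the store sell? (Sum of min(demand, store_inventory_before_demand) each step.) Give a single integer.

Step 1: sold=5 (running total=5) -> [10 5 4 3]
Step 2: sold=3 (running total=8) -> [11 5 4 2]
Step 3: sold=2 (running total=10) -> [12 5 4 2]
Step 4: sold=2 (running total=12) -> [13 5 4 2]
Step 5: sold=2 (running total=14) -> [14 5 4 2]

Answer: 14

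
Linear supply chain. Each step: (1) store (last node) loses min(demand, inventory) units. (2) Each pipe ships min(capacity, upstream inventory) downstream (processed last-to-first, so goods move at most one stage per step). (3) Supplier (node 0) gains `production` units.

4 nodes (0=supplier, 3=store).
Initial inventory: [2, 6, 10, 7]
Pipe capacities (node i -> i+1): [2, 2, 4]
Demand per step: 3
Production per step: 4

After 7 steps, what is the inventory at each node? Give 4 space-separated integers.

Step 1: demand=3,sold=3 ship[2->3]=4 ship[1->2]=2 ship[0->1]=2 prod=4 -> inv=[4 6 8 8]
Step 2: demand=3,sold=3 ship[2->3]=4 ship[1->2]=2 ship[0->1]=2 prod=4 -> inv=[6 6 6 9]
Step 3: demand=3,sold=3 ship[2->3]=4 ship[1->2]=2 ship[0->1]=2 prod=4 -> inv=[8 6 4 10]
Step 4: demand=3,sold=3 ship[2->3]=4 ship[1->2]=2 ship[0->1]=2 prod=4 -> inv=[10 6 2 11]
Step 5: demand=3,sold=3 ship[2->3]=2 ship[1->2]=2 ship[0->1]=2 prod=4 -> inv=[12 6 2 10]
Step 6: demand=3,sold=3 ship[2->3]=2 ship[1->2]=2 ship[0->1]=2 prod=4 -> inv=[14 6 2 9]
Step 7: demand=3,sold=3 ship[2->3]=2 ship[1->2]=2 ship[0->1]=2 prod=4 -> inv=[16 6 2 8]

16 6 2 8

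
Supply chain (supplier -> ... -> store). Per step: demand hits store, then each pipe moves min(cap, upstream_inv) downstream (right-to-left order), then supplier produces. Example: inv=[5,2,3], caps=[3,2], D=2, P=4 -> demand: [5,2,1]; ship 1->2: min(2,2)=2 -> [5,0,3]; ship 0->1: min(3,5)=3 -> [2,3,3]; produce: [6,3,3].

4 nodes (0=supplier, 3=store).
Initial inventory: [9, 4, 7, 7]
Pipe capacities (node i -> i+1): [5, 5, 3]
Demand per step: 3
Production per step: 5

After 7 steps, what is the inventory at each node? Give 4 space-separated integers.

Step 1: demand=3,sold=3 ship[2->3]=3 ship[1->2]=4 ship[0->1]=5 prod=5 -> inv=[9 5 8 7]
Step 2: demand=3,sold=3 ship[2->3]=3 ship[1->2]=5 ship[0->1]=5 prod=5 -> inv=[9 5 10 7]
Step 3: demand=3,sold=3 ship[2->3]=3 ship[1->2]=5 ship[0->1]=5 prod=5 -> inv=[9 5 12 7]
Step 4: demand=3,sold=3 ship[2->3]=3 ship[1->2]=5 ship[0->1]=5 prod=5 -> inv=[9 5 14 7]
Step 5: demand=3,sold=3 ship[2->3]=3 ship[1->2]=5 ship[0->1]=5 prod=5 -> inv=[9 5 16 7]
Step 6: demand=3,sold=3 ship[2->3]=3 ship[1->2]=5 ship[0->1]=5 prod=5 -> inv=[9 5 18 7]
Step 7: demand=3,sold=3 ship[2->3]=3 ship[1->2]=5 ship[0->1]=5 prod=5 -> inv=[9 5 20 7]

9 5 20 7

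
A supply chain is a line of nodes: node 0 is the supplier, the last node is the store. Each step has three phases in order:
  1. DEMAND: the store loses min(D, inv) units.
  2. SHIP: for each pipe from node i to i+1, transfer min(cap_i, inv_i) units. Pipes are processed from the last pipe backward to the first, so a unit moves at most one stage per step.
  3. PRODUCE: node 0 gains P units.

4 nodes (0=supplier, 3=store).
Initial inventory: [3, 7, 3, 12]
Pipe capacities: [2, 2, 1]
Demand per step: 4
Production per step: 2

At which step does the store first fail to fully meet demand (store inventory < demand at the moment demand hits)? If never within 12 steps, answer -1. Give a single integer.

Step 1: demand=4,sold=4 ship[2->3]=1 ship[1->2]=2 ship[0->1]=2 prod=2 -> [3 7 4 9]
Step 2: demand=4,sold=4 ship[2->3]=1 ship[1->2]=2 ship[0->1]=2 prod=2 -> [3 7 5 6]
Step 3: demand=4,sold=4 ship[2->3]=1 ship[1->2]=2 ship[0->1]=2 prod=2 -> [3 7 6 3]
Step 4: demand=4,sold=3 ship[2->3]=1 ship[1->2]=2 ship[0->1]=2 prod=2 -> [3 7 7 1]
Step 5: demand=4,sold=1 ship[2->3]=1 ship[1->2]=2 ship[0->1]=2 prod=2 -> [3 7 8 1]
Step 6: demand=4,sold=1 ship[2->3]=1 ship[1->2]=2 ship[0->1]=2 prod=2 -> [3 7 9 1]
Step 7: demand=4,sold=1 ship[2->3]=1 ship[1->2]=2 ship[0->1]=2 prod=2 -> [3 7 10 1]
Step 8: demand=4,sold=1 ship[2->3]=1 ship[1->2]=2 ship[0->1]=2 prod=2 -> [3 7 11 1]
Step 9: demand=4,sold=1 ship[2->3]=1 ship[1->2]=2 ship[0->1]=2 prod=2 -> [3 7 12 1]
Step 10: demand=4,sold=1 ship[2->3]=1 ship[1->2]=2 ship[0->1]=2 prod=2 -> [3 7 13 1]
Step 11: demand=4,sold=1 ship[2->3]=1 ship[1->2]=2 ship[0->1]=2 prod=2 -> [3 7 14 1]
Step 12: demand=4,sold=1 ship[2->3]=1 ship[1->2]=2 ship[0->1]=2 prod=2 -> [3 7 15 1]
First stockout at step 4

4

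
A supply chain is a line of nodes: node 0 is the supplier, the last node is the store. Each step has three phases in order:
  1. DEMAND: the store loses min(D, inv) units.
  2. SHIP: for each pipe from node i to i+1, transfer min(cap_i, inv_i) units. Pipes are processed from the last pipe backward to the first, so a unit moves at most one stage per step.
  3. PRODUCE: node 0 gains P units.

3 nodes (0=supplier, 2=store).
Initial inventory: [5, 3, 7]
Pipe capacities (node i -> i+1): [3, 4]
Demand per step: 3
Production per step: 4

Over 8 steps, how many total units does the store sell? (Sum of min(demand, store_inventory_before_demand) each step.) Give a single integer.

Answer: 24

Derivation:
Step 1: sold=3 (running total=3) -> [6 3 7]
Step 2: sold=3 (running total=6) -> [7 3 7]
Step 3: sold=3 (running total=9) -> [8 3 7]
Step 4: sold=3 (running total=12) -> [9 3 7]
Step 5: sold=3 (running total=15) -> [10 3 7]
Step 6: sold=3 (running total=18) -> [11 3 7]
Step 7: sold=3 (running total=21) -> [12 3 7]
Step 8: sold=3 (running total=24) -> [13 3 7]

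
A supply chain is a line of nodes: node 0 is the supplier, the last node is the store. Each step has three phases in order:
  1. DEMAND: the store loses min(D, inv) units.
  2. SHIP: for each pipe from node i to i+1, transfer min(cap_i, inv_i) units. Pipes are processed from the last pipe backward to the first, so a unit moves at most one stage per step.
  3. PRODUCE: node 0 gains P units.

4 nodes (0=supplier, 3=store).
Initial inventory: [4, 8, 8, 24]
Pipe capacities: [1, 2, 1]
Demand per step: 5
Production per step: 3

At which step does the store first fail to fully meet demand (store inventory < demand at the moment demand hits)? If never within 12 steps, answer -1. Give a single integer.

Step 1: demand=5,sold=5 ship[2->3]=1 ship[1->2]=2 ship[0->1]=1 prod=3 -> [6 7 9 20]
Step 2: demand=5,sold=5 ship[2->3]=1 ship[1->2]=2 ship[0->1]=1 prod=3 -> [8 6 10 16]
Step 3: demand=5,sold=5 ship[2->3]=1 ship[1->2]=2 ship[0->1]=1 prod=3 -> [10 5 11 12]
Step 4: demand=5,sold=5 ship[2->3]=1 ship[1->2]=2 ship[0->1]=1 prod=3 -> [12 4 12 8]
Step 5: demand=5,sold=5 ship[2->3]=1 ship[1->2]=2 ship[0->1]=1 prod=3 -> [14 3 13 4]
Step 6: demand=5,sold=4 ship[2->3]=1 ship[1->2]=2 ship[0->1]=1 prod=3 -> [16 2 14 1]
Step 7: demand=5,sold=1 ship[2->3]=1 ship[1->2]=2 ship[0->1]=1 prod=3 -> [18 1 15 1]
Step 8: demand=5,sold=1 ship[2->3]=1 ship[1->2]=1 ship[0->1]=1 prod=3 -> [20 1 15 1]
Step 9: demand=5,sold=1 ship[2->3]=1 ship[1->2]=1 ship[0->1]=1 prod=3 -> [22 1 15 1]
Step 10: demand=5,sold=1 ship[2->3]=1 ship[1->2]=1 ship[0->1]=1 prod=3 -> [24 1 15 1]
Step 11: demand=5,sold=1 ship[2->3]=1 ship[1->2]=1 ship[0->1]=1 prod=3 -> [26 1 15 1]
Step 12: demand=5,sold=1 ship[2->3]=1 ship[1->2]=1 ship[0->1]=1 prod=3 -> [28 1 15 1]
First stockout at step 6

6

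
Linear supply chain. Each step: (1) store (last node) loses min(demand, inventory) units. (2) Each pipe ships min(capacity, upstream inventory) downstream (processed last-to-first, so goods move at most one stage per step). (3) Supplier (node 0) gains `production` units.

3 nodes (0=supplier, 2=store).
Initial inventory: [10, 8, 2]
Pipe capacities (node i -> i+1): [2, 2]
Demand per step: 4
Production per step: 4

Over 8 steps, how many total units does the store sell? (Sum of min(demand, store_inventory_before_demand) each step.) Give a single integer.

Step 1: sold=2 (running total=2) -> [12 8 2]
Step 2: sold=2 (running total=4) -> [14 8 2]
Step 3: sold=2 (running total=6) -> [16 8 2]
Step 4: sold=2 (running total=8) -> [18 8 2]
Step 5: sold=2 (running total=10) -> [20 8 2]
Step 6: sold=2 (running total=12) -> [22 8 2]
Step 7: sold=2 (running total=14) -> [24 8 2]
Step 8: sold=2 (running total=16) -> [26 8 2]

Answer: 16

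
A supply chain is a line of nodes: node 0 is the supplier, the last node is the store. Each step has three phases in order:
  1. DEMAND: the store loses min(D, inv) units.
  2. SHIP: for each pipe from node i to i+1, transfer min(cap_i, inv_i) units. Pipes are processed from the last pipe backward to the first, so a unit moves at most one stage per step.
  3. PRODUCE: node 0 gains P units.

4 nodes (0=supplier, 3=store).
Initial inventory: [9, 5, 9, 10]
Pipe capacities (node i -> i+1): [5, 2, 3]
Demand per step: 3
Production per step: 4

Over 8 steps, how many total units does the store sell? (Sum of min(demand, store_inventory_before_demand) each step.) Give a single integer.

Answer: 24

Derivation:
Step 1: sold=3 (running total=3) -> [8 8 8 10]
Step 2: sold=3 (running total=6) -> [7 11 7 10]
Step 3: sold=3 (running total=9) -> [6 14 6 10]
Step 4: sold=3 (running total=12) -> [5 17 5 10]
Step 5: sold=3 (running total=15) -> [4 20 4 10]
Step 6: sold=3 (running total=18) -> [4 22 3 10]
Step 7: sold=3 (running total=21) -> [4 24 2 10]
Step 8: sold=3 (running total=24) -> [4 26 2 9]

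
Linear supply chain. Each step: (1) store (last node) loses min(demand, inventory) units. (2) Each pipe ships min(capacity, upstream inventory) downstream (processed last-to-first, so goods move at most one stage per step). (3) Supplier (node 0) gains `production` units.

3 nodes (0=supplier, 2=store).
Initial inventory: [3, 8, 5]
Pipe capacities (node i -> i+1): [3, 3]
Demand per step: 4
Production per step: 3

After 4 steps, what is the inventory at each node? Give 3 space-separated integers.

Step 1: demand=4,sold=4 ship[1->2]=3 ship[0->1]=3 prod=3 -> inv=[3 8 4]
Step 2: demand=4,sold=4 ship[1->2]=3 ship[0->1]=3 prod=3 -> inv=[3 8 3]
Step 3: demand=4,sold=3 ship[1->2]=3 ship[0->1]=3 prod=3 -> inv=[3 8 3]
Step 4: demand=4,sold=3 ship[1->2]=3 ship[0->1]=3 prod=3 -> inv=[3 8 3]

3 8 3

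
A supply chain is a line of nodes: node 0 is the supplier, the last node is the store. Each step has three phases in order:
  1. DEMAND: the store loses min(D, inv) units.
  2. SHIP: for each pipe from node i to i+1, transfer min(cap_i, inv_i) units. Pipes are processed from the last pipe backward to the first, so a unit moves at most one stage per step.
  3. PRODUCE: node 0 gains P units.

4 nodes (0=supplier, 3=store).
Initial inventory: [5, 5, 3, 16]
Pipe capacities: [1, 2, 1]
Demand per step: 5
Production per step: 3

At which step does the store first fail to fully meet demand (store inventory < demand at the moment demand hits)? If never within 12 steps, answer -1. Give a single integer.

Step 1: demand=5,sold=5 ship[2->3]=1 ship[1->2]=2 ship[0->1]=1 prod=3 -> [7 4 4 12]
Step 2: demand=5,sold=5 ship[2->3]=1 ship[1->2]=2 ship[0->1]=1 prod=3 -> [9 3 5 8]
Step 3: demand=5,sold=5 ship[2->3]=1 ship[1->2]=2 ship[0->1]=1 prod=3 -> [11 2 6 4]
Step 4: demand=5,sold=4 ship[2->3]=1 ship[1->2]=2 ship[0->1]=1 prod=3 -> [13 1 7 1]
Step 5: demand=5,sold=1 ship[2->3]=1 ship[1->2]=1 ship[0->1]=1 prod=3 -> [15 1 7 1]
Step 6: demand=5,sold=1 ship[2->3]=1 ship[1->2]=1 ship[0->1]=1 prod=3 -> [17 1 7 1]
Step 7: demand=5,sold=1 ship[2->3]=1 ship[1->2]=1 ship[0->1]=1 prod=3 -> [19 1 7 1]
Step 8: demand=5,sold=1 ship[2->3]=1 ship[1->2]=1 ship[0->1]=1 prod=3 -> [21 1 7 1]
Step 9: demand=5,sold=1 ship[2->3]=1 ship[1->2]=1 ship[0->1]=1 prod=3 -> [23 1 7 1]
Step 10: demand=5,sold=1 ship[2->3]=1 ship[1->2]=1 ship[0->1]=1 prod=3 -> [25 1 7 1]
Step 11: demand=5,sold=1 ship[2->3]=1 ship[1->2]=1 ship[0->1]=1 prod=3 -> [27 1 7 1]
Step 12: demand=5,sold=1 ship[2->3]=1 ship[1->2]=1 ship[0->1]=1 prod=3 -> [29 1 7 1]
First stockout at step 4

4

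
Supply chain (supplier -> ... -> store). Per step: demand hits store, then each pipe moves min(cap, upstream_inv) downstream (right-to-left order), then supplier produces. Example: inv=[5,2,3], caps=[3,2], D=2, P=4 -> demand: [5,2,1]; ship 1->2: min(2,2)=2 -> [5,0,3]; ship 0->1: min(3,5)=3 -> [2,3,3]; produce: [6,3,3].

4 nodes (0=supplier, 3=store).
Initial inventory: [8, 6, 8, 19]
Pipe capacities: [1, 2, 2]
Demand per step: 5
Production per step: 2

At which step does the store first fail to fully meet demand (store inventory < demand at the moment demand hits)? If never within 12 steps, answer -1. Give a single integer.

Step 1: demand=5,sold=5 ship[2->3]=2 ship[1->2]=2 ship[0->1]=1 prod=2 -> [9 5 8 16]
Step 2: demand=5,sold=5 ship[2->3]=2 ship[1->2]=2 ship[0->1]=1 prod=2 -> [10 4 8 13]
Step 3: demand=5,sold=5 ship[2->3]=2 ship[1->2]=2 ship[0->1]=1 prod=2 -> [11 3 8 10]
Step 4: demand=5,sold=5 ship[2->3]=2 ship[1->2]=2 ship[0->1]=1 prod=2 -> [12 2 8 7]
Step 5: demand=5,sold=5 ship[2->3]=2 ship[1->2]=2 ship[0->1]=1 prod=2 -> [13 1 8 4]
Step 6: demand=5,sold=4 ship[2->3]=2 ship[1->2]=1 ship[0->1]=1 prod=2 -> [14 1 7 2]
Step 7: demand=5,sold=2 ship[2->3]=2 ship[1->2]=1 ship[0->1]=1 prod=2 -> [15 1 6 2]
Step 8: demand=5,sold=2 ship[2->3]=2 ship[1->2]=1 ship[0->1]=1 prod=2 -> [16 1 5 2]
Step 9: demand=5,sold=2 ship[2->3]=2 ship[1->2]=1 ship[0->1]=1 prod=2 -> [17 1 4 2]
Step 10: demand=5,sold=2 ship[2->3]=2 ship[1->2]=1 ship[0->1]=1 prod=2 -> [18 1 3 2]
Step 11: demand=5,sold=2 ship[2->3]=2 ship[1->2]=1 ship[0->1]=1 prod=2 -> [19 1 2 2]
Step 12: demand=5,sold=2 ship[2->3]=2 ship[1->2]=1 ship[0->1]=1 prod=2 -> [20 1 1 2]
First stockout at step 6

6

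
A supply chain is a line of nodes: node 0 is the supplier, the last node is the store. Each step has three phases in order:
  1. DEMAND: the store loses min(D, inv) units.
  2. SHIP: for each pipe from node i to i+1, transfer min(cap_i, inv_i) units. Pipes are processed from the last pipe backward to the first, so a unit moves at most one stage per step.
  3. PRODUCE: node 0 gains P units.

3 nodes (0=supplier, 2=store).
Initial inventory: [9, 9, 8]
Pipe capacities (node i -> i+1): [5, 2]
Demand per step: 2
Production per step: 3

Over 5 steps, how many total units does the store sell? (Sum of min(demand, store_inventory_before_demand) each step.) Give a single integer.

Step 1: sold=2 (running total=2) -> [7 12 8]
Step 2: sold=2 (running total=4) -> [5 15 8]
Step 3: sold=2 (running total=6) -> [3 18 8]
Step 4: sold=2 (running total=8) -> [3 19 8]
Step 5: sold=2 (running total=10) -> [3 20 8]

Answer: 10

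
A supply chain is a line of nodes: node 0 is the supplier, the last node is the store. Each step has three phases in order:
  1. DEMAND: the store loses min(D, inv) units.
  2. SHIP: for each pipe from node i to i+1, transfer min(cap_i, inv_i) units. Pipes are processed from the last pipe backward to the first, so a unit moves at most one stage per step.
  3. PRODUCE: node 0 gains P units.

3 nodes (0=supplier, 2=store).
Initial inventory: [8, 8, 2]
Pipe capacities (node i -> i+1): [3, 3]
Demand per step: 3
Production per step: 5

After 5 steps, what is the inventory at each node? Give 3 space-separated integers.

Step 1: demand=3,sold=2 ship[1->2]=3 ship[0->1]=3 prod=5 -> inv=[10 8 3]
Step 2: demand=3,sold=3 ship[1->2]=3 ship[0->1]=3 prod=5 -> inv=[12 8 3]
Step 3: demand=3,sold=3 ship[1->2]=3 ship[0->1]=3 prod=5 -> inv=[14 8 3]
Step 4: demand=3,sold=3 ship[1->2]=3 ship[0->1]=3 prod=5 -> inv=[16 8 3]
Step 5: demand=3,sold=3 ship[1->2]=3 ship[0->1]=3 prod=5 -> inv=[18 8 3]

18 8 3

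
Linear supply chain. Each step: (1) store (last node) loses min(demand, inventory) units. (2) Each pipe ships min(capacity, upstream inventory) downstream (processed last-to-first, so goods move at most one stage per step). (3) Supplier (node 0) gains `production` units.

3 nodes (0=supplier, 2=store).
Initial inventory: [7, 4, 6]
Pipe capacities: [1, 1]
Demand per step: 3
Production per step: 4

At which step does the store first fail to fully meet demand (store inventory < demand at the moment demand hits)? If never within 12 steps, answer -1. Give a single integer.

Step 1: demand=3,sold=3 ship[1->2]=1 ship[0->1]=1 prod=4 -> [10 4 4]
Step 2: demand=3,sold=3 ship[1->2]=1 ship[0->1]=1 prod=4 -> [13 4 2]
Step 3: demand=3,sold=2 ship[1->2]=1 ship[0->1]=1 prod=4 -> [16 4 1]
Step 4: demand=3,sold=1 ship[1->2]=1 ship[0->1]=1 prod=4 -> [19 4 1]
Step 5: demand=3,sold=1 ship[1->2]=1 ship[0->1]=1 prod=4 -> [22 4 1]
Step 6: demand=3,sold=1 ship[1->2]=1 ship[0->1]=1 prod=4 -> [25 4 1]
Step 7: demand=3,sold=1 ship[1->2]=1 ship[0->1]=1 prod=4 -> [28 4 1]
Step 8: demand=3,sold=1 ship[1->2]=1 ship[0->1]=1 prod=4 -> [31 4 1]
Step 9: demand=3,sold=1 ship[1->2]=1 ship[0->1]=1 prod=4 -> [34 4 1]
Step 10: demand=3,sold=1 ship[1->2]=1 ship[0->1]=1 prod=4 -> [37 4 1]
Step 11: demand=3,sold=1 ship[1->2]=1 ship[0->1]=1 prod=4 -> [40 4 1]
Step 12: demand=3,sold=1 ship[1->2]=1 ship[0->1]=1 prod=4 -> [43 4 1]
First stockout at step 3

3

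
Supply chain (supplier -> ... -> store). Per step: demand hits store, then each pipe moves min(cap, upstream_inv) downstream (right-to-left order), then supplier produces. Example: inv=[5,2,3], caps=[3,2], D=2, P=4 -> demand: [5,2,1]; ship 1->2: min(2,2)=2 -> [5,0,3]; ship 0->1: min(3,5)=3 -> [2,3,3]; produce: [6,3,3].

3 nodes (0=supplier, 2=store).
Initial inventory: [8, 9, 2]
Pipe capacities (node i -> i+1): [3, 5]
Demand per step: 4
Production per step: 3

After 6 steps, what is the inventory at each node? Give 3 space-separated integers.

Step 1: demand=4,sold=2 ship[1->2]=5 ship[0->1]=3 prod=3 -> inv=[8 7 5]
Step 2: demand=4,sold=4 ship[1->2]=5 ship[0->1]=3 prod=3 -> inv=[8 5 6]
Step 3: demand=4,sold=4 ship[1->2]=5 ship[0->1]=3 prod=3 -> inv=[8 3 7]
Step 4: demand=4,sold=4 ship[1->2]=3 ship[0->1]=3 prod=3 -> inv=[8 3 6]
Step 5: demand=4,sold=4 ship[1->2]=3 ship[0->1]=3 prod=3 -> inv=[8 3 5]
Step 6: demand=4,sold=4 ship[1->2]=3 ship[0->1]=3 prod=3 -> inv=[8 3 4]

8 3 4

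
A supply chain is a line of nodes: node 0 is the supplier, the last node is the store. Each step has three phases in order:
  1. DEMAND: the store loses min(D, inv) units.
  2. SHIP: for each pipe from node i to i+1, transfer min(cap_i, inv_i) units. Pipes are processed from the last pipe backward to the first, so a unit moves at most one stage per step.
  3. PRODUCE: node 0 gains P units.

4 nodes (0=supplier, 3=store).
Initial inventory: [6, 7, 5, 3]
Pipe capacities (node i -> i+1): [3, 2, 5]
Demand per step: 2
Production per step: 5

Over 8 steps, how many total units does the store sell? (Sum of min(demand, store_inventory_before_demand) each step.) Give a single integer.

Step 1: sold=2 (running total=2) -> [8 8 2 6]
Step 2: sold=2 (running total=4) -> [10 9 2 6]
Step 3: sold=2 (running total=6) -> [12 10 2 6]
Step 4: sold=2 (running total=8) -> [14 11 2 6]
Step 5: sold=2 (running total=10) -> [16 12 2 6]
Step 6: sold=2 (running total=12) -> [18 13 2 6]
Step 7: sold=2 (running total=14) -> [20 14 2 6]
Step 8: sold=2 (running total=16) -> [22 15 2 6]

Answer: 16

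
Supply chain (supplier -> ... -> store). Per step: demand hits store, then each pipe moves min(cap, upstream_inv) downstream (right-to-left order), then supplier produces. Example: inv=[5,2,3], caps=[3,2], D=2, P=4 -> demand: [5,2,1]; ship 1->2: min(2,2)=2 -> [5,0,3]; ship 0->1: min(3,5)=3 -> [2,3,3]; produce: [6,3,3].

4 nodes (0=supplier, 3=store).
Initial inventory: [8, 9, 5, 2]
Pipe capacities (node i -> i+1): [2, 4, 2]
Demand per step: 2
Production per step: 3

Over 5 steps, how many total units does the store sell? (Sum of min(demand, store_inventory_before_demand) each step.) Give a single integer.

Answer: 10

Derivation:
Step 1: sold=2 (running total=2) -> [9 7 7 2]
Step 2: sold=2 (running total=4) -> [10 5 9 2]
Step 3: sold=2 (running total=6) -> [11 3 11 2]
Step 4: sold=2 (running total=8) -> [12 2 12 2]
Step 5: sold=2 (running total=10) -> [13 2 12 2]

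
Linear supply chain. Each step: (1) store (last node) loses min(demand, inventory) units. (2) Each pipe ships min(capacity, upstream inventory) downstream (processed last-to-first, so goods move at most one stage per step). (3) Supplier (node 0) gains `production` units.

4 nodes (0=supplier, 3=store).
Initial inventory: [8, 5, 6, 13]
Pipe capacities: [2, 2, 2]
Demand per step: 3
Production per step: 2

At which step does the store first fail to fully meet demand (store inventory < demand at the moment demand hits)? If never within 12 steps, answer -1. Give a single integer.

Step 1: demand=3,sold=3 ship[2->3]=2 ship[1->2]=2 ship[0->1]=2 prod=2 -> [8 5 6 12]
Step 2: demand=3,sold=3 ship[2->3]=2 ship[1->2]=2 ship[0->1]=2 prod=2 -> [8 5 6 11]
Step 3: demand=3,sold=3 ship[2->3]=2 ship[1->2]=2 ship[0->1]=2 prod=2 -> [8 5 6 10]
Step 4: demand=3,sold=3 ship[2->3]=2 ship[1->2]=2 ship[0->1]=2 prod=2 -> [8 5 6 9]
Step 5: demand=3,sold=3 ship[2->3]=2 ship[1->2]=2 ship[0->1]=2 prod=2 -> [8 5 6 8]
Step 6: demand=3,sold=3 ship[2->3]=2 ship[1->2]=2 ship[0->1]=2 prod=2 -> [8 5 6 7]
Step 7: demand=3,sold=3 ship[2->3]=2 ship[1->2]=2 ship[0->1]=2 prod=2 -> [8 5 6 6]
Step 8: demand=3,sold=3 ship[2->3]=2 ship[1->2]=2 ship[0->1]=2 prod=2 -> [8 5 6 5]
Step 9: demand=3,sold=3 ship[2->3]=2 ship[1->2]=2 ship[0->1]=2 prod=2 -> [8 5 6 4]
Step 10: demand=3,sold=3 ship[2->3]=2 ship[1->2]=2 ship[0->1]=2 prod=2 -> [8 5 6 3]
Step 11: demand=3,sold=3 ship[2->3]=2 ship[1->2]=2 ship[0->1]=2 prod=2 -> [8 5 6 2]
Step 12: demand=3,sold=2 ship[2->3]=2 ship[1->2]=2 ship[0->1]=2 prod=2 -> [8 5 6 2]
First stockout at step 12

12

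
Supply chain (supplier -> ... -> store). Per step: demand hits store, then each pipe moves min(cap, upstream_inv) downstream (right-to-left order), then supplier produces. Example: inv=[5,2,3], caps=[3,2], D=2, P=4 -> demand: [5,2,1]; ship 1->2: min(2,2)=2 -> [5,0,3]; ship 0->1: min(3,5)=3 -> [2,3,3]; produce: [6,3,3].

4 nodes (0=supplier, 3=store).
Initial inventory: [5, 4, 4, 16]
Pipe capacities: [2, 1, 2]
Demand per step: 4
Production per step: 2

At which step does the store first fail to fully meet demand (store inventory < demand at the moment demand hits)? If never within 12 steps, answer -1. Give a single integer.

Step 1: demand=4,sold=4 ship[2->3]=2 ship[1->2]=1 ship[0->1]=2 prod=2 -> [5 5 3 14]
Step 2: demand=4,sold=4 ship[2->3]=2 ship[1->2]=1 ship[0->1]=2 prod=2 -> [5 6 2 12]
Step 3: demand=4,sold=4 ship[2->3]=2 ship[1->2]=1 ship[0->1]=2 prod=2 -> [5 7 1 10]
Step 4: demand=4,sold=4 ship[2->3]=1 ship[1->2]=1 ship[0->1]=2 prod=2 -> [5 8 1 7]
Step 5: demand=4,sold=4 ship[2->3]=1 ship[1->2]=1 ship[0->1]=2 prod=2 -> [5 9 1 4]
Step 6: demand=4,sold=4 ship[2->3]=1 ship[1->2]=1 ship[0->1]=2 prod=2 -> [5 10 1 1]
Step 7: demand=4,sold=1 ship[2->3]=1 ship[1->2]=1 ship[0->1]=2 prod=2 -> [5 11 1 1]
Step 8: demand=4,sold=1 ship[2->3]=1 ship[1->2]=1 ship[0->1]=2 prod=2 -> [5 12 1 1]
Step 9: demand=4,sold=1 ship[2->3]=1 ship[1->2]=1 ship[0->1]=2 prod=2 -> [5 13 1 1]
Step 10: demand=4,sold=1 ship[2->3]=1 ship[1->2]=1 ship[0->1]=2 prod=2 -> [5 14 1 1]
Step 11: demand=4,sold=1 ship[2->3]=1 ship[1->2]=1 ship[0->1]=2 prod=2 -> [5 15 1 1]
Step 12: demand=4,sold=1 ship[2->3]=1 ship[1->2]=1 ship[0->1]=2 prod=2 -> [5 16 1 1]
First stockout at step 7

7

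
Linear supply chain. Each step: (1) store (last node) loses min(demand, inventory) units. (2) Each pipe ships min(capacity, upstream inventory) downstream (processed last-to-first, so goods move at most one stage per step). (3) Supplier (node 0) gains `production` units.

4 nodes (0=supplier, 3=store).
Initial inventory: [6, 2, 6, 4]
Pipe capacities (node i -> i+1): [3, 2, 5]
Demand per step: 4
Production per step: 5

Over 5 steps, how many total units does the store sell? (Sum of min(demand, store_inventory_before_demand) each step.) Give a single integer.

Answer: 16

Derivation:
Step 1: sold=4 (running total=4) -> [8 3 3 5]
Step 2: sold=4 (running total=8) -> [10 4 2 4]
Step 3: sold=4 (running total=12) -> [12 5 2 2]
Step 4: sold=2 (running total=14) -> [14 6 2 2]
Step 5: sold=2 (running total=16) -> [16 7 2 2]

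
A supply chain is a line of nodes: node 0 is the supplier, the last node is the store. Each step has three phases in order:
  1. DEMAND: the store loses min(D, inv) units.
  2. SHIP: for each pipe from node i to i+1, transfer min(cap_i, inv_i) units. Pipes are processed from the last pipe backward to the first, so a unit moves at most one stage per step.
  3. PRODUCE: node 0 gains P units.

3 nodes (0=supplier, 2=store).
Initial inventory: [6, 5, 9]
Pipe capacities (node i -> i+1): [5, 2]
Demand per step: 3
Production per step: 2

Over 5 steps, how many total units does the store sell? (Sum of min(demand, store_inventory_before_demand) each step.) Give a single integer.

Answer: 15

Derivation:
Step 1: sold=3 (running total=3) -> [3 8 8]
Step 2: sold=3 (running total=6) -> [2 9 7]
Step 3: sold=3 (running total=9) -> [2 9 6]
Step 4: sold=3 (running total=12) -> [2 9 5]
Step 5: sold=3 (running total=15) -> [2 9 4]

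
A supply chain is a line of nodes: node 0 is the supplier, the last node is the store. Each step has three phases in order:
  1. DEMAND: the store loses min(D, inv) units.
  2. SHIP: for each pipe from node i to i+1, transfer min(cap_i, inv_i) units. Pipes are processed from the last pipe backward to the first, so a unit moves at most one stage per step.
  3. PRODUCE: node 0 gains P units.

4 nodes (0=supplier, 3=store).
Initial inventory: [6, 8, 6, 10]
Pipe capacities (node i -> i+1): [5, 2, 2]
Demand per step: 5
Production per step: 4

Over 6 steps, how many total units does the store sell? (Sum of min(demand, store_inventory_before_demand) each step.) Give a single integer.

Step 1: sold=5 (running total=5) -> [5 11 6 7]
Step 2: sold=5 (running total=10) -> [4 14 6 4]
Step 3: sold=4 (running total=14) -> [4 16 6 2]
Step 4: sold=2 (running total=16) -> [4 18 6 2]
Step 5: sold=2 (running total=18) -> [4 20 6 2]
Step 6: sold=2 (running total=20) -> [4 22 6 2]

Answer: 20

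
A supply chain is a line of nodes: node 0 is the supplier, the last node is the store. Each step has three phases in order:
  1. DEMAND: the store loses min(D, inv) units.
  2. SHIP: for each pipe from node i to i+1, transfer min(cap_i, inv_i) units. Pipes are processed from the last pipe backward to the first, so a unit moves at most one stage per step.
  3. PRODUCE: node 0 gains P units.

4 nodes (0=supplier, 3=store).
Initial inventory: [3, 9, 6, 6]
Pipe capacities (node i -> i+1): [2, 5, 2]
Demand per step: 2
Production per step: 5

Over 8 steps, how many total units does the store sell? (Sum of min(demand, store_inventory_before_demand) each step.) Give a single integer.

Step 1: sold=2 (running total=2) -> [6 6 9 6]
Step 2: sold=2 (running total=4) -> [9 3 12 6]
Step 3: sold=2 (running total=6) -> [12 2 13 6]
Step 4: sold=2 (running total=8) -> [15 2 13 6]
Step 5: sold=2 (running total=10) -> [18 2 13 6]
Step 6: sold=2 (running total=12) -> [21 2 13 6]
Step 7: sold=2 (running total=14) -> [24 2 13 6]
Step 8: sold=2 (running total=16) -> [27 2 13 6]

Answer: 16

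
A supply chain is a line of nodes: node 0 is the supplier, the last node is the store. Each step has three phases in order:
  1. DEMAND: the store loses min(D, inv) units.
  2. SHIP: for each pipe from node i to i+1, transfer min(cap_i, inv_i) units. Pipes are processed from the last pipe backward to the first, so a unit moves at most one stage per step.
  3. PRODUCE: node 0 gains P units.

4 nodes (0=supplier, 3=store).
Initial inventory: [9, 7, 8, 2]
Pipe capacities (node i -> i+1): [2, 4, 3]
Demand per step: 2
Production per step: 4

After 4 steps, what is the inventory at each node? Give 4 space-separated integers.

Step 1: demand=2,sold=2 ship[2->3]=3 ship[1->2]=4 ship[0->1]=2 prod=4 -> inv=[11 5 9 3]
Step 2: demand=2,sold=2 ship[2->3]=3 ship[1->2]=4 ship[0->1]=2 prod=4 -> inv=[13 3 10 4]
Step 3: demand=2,sold=2 ship[2->3]=3 ship[1->2]=3 ship[0->1]=2 prod=4 -> inv=[15 2 10 5]
Step 4: demand=2,sold=2 ship[2->3]=3 ship[1->2]=2 ship[0->1]=2 prod=4 -> inv=[17 2 9 6]

17 2 9 6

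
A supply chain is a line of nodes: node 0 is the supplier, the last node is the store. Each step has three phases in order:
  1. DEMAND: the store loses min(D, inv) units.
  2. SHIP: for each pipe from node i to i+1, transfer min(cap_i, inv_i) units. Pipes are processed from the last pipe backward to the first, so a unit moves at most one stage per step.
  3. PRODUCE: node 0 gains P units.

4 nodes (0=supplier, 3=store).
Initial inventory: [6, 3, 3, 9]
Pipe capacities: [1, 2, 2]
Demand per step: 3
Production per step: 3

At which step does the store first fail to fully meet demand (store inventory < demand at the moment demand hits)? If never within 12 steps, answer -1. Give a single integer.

Step 1: demand=3,sold=3 ship[2->3]=2 ship[1->2]=2 ship[0->1]=1 prod=3 -> [8 2 3 8]
Step 2: demand=3,sold=3 ship[2->3]=2 ship[1->2]=2 ship[0->1]=1 prod=3 -> [10 1 3 7]
Step 3: demand=3,sold=3 ship[2->3]=2 ship[1->2]=1 ship[0->1]=1 prod=3 -> [12 1 2 6]
Step 4: demand=3,sold=3 ship[2->3]=2 ship[1->2]=1 ship[0->1]=1 prod=3 -> [14 1 1 5]
Step 5: demand=3,sold=3 ship[2->3]=1 ship[1->2]=1 ship[0->1]=1 prod=3 -> [16 1 1 3]
Step 6: demand=3,sold=3 ship[2->3]=1 ship[1->2]=1 ship[0->1]=1 prod=3 -> [18 1 1 1]
Step 7: demand=3,sold=1 ship[2->3]=1 ship[1->2]=1 ship[0->1]=1 prod=3 -> [20 1 1 1]
Step 8: demand=3,sold=1 ship[2->3]=1 ship[1->2]=1 ship[0->1]=1 prod=3 -> [22 1 1 1]
Step 9: demand=3,sold=1 ship[2->3]=1 ship[1->2]=1 ship[0->1]=1 prod=3 -> [24 1 1 1]
Step 10: demand=3,sold=1 ship[2->3]=1 ship[1->2]=1 ship[0->1]=1 prod=3 -> [26 1 1 1]
Step 11: demand=3,sold=1 ship[2->3]=1 ship[1->2]=1 ship[0->1]=1 prod=3 -> [28 1 1 1]
Step 12: demand=3,sold=1 ship[2->3]=1 ship[1->2]=1 ship[0->1]=1 prod=3 -> [30 1 1 1]
First stockout at step 7

7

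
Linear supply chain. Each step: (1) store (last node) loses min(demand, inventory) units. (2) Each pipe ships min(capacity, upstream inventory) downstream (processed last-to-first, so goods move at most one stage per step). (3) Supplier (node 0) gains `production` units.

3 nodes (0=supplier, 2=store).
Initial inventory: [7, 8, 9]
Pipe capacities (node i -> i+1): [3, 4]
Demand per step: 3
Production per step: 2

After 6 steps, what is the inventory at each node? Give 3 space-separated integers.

Step 1: demand=3,sold=3 ship[1->2]=4 ship[0->1]=3 prod=2 -> inv=[6 7 10]
Step 2: demand=3,sold=3 ship[1->2]=4 ship[0->1]=3 prod=2 -> inv=[5 6 11]
Step 3: demand=3,sold=3 ship[1->2]=4 ship[0->1]=3 prod=2 -> inv=[4 5 12]
Step 4: demand=3,sold=3 ship[1->2]=4 ship[0->1]=3 prod=2 -> inv=[3 4 13]
Step 5: demand=3,sold=3 ship[1->2]=4 ship[0->1]=3 prod=2 -> inv=[2 3 14]
Step 6: demand=3,sold=3 ship[1->2]=3 ship[0->1]=2 prod=2 -> inv=[2 2 14]

2 2 14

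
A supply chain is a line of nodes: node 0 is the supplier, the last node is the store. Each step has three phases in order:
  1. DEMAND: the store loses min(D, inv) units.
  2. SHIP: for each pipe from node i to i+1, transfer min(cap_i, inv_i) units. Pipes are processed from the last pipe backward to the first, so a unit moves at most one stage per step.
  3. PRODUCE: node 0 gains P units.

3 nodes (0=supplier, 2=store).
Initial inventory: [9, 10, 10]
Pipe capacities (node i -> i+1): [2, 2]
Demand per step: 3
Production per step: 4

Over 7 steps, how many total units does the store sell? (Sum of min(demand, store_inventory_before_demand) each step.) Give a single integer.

Answer: 21

Derivation:
Step 1: sold=3 (running total=3) -> [11 10 9]
Step 2: sold=3 (running total=6) -> [13 10 8]
Step 3: sold=3 (running total=9) -> [15 10 7]
Step 4: sold=3 (running total=12) -> [17 10 6]
Step 5: sold=3 (running total=15) -> [19 10 5]
Step 6: sold=3 (running total=18) -> [21 10 4]
Step 7: sold=3 (running total=21) -> [23 10 3]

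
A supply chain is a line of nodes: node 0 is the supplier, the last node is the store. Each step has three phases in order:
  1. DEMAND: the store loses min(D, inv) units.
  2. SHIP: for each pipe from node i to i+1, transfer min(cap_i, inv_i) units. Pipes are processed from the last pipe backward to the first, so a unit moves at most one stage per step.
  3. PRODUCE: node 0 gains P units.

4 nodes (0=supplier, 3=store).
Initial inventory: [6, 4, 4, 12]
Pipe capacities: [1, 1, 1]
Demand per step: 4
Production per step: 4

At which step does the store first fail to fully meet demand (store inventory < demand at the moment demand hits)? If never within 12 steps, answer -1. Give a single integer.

Step 1: demand=4,sold=4 ship[2->3]=1 ship[1->2]=1 ship[0->1]=1 prod=4 -> [9 4 4 9]
Step 2: demand=4,sold=4 ship[2->3]=1 ship[1->2]=1 ship[0->1]=1 prod=4 -> [12 4 4 6]
Step 3: demand=4,sold=4 ship[2->3]=1 ship[1->2]=1 ship[0->1]=1 prod=4 -> [15 4 4 3]
Step 4: demand=4,sold=3 ship[2->3]=1 ship[1->2]=1 ship[0->1]=1 prod=4 -> [18 4 4 1]
Step 5: demand=4,sold=1 ship[2->3]=1 ship[1->2]=1 ship[0->1]=1 prod=4 -> [21 4 4 1]
Step 6: demand=4,sold=1 ship[2->3]=1 ship[1->2]=1 ship[0->1]=1 prod=4 -> [24 4 4 1]
Step 7: demand=4,sold=1 ship[2->3]=1 ship[1->2]=1 ship[0->1]=1 prod=4 -> [27 4 4 1]
Step 8: demand=4,sold=1 ship[2->3]=1 ship[1->2]=1 ship[0->1]=1 prod=4 -> [30 4 4 1]
Step 9: demand=4,sold=1 ship[2->3]=1 ship[1->2]=1 ship[0->1]=1 prod=4 -> [33 4 4 1]
Step 10: demand=4,sold=1 ship[2->3]=1 ship[1->2]=1 ship[0->1]=1 prod=4 -> [36 4 4 1]
Step 11: demand=4,sold=1 ship[2->3]=1 ship[1->2]=1 ship[0->1]=1 prod=4 -> [39 4 4 1]
Step 12: demand=4,sold=1 ship[2->3]=1 ship[1->2]=1 ship[0->1]=1 prod=4 -> [42 4 4 1]
First stockout at step 4

4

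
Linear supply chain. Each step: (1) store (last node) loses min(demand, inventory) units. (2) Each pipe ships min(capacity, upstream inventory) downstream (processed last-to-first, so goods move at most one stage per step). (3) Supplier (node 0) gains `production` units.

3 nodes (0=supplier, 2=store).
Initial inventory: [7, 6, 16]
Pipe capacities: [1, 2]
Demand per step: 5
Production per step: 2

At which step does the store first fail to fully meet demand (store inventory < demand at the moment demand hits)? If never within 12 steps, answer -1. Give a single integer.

Step 1: demand=5,sold=5 ship[1->2]=2 ship[0->1]=1 prod=2 -> [8 5 13]
Step 2: demand=5,sold=5 ship[1->2]=2 ship[0->1]=1 prod=2 -> [9 4 10]
Step 3: demand=5,sold=5 ship[1->2]=2 ship[0->1]=1 prod=2 -> [10 3 7]
Step 4: demand=5,sold=5 ship[1->2]=2 ship[0->1]=1 prod=2 -> [11 2 4]
Step 5: demand=5,sold=4 ship[1->2]=2 ship[0->1]=1 prod=2 -> [12 1 2]
Step 6: demand=5,sold=2 ship[1->2]=1 ship[0->1]=1 prod=2 -> [13 1 1]
Step 7: demand=5,sold=1 ship[1->2]=1 ship[0->1]=1 prod=2 -> [14 1 1]
Step 8: demand=5,sold=1 ship[1->2]=1 ship[0->1]=1 prod=2 -> [15 1 1]
Step 9: demand=5,sold=1 ship[1->2]=1 ship[0->1]=1 prod=2 -> [16 1 1]
Step 10: demand=5,sold=1 ship[1->2]=1 ship[0->1]=1 prod=2 -> [17 1 1]
Step 11: demand=5,sold=1 ship[1->2]=1 ship[0->1]=1 prod=2 -> [18 1 1]
Step 12: demand=5,sold=1 ship[1->2]=1 ship[0->1]=1 prod=2 -> [19 1 1]
First stockout at step 5

5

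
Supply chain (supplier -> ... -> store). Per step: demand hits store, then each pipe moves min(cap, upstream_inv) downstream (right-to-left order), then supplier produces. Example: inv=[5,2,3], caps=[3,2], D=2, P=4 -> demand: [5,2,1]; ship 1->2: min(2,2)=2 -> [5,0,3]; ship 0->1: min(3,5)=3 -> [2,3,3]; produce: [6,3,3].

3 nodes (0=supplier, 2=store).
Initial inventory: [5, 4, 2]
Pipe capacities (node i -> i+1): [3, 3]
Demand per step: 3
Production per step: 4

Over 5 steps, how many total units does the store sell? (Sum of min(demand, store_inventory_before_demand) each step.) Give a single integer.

Step 1: sold=2 (running total=2) -> [6 4 3]
Step 2: sold=3 (running total=5) -> [7 4 3]
Step 3: sold=3 (running total=8) -> [8 4 3]
Step 4: sold=3 (running total=11) -> [9 4 3]
Step 5: sold=3 (running total=14) -> [10 4 3]

Answer: 14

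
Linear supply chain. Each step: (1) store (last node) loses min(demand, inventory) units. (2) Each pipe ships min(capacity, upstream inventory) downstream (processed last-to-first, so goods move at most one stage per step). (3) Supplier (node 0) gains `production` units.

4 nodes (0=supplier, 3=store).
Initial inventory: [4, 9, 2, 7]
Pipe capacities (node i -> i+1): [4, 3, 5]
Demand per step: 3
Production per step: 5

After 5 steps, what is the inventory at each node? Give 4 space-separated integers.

Step 1: demand=3,sold=3 ship[2->3]=2 ship[1->2]=3 ship[0->1]=4 prod=5 -> inv=[5 10 3 6]
Step 2: demand=3,sold=3 ship[2->3]=3 ship[1->2]=3 ship[0->1]=4 prod=5 -> inv=[6 11 3 6]
Step 3: demand=3,sold=3 ship[2->3]=3 ship[1->2]=3 ship[0->1]=4 prod=5 -> inv=[7 12 3 6]
Step 4: demand=3,sold=3 ship[2->3]=3 ship[1->2]=3 ship[0->1]=4 prod=5 -> inv=[8 13 3 6]
Step 5: demand=3,sold=3 ship[2->3]=3 ship[1->2]=3 ship[0->1]=4 prod=5 -> inv=[9 14 3 6]

9 14 3 6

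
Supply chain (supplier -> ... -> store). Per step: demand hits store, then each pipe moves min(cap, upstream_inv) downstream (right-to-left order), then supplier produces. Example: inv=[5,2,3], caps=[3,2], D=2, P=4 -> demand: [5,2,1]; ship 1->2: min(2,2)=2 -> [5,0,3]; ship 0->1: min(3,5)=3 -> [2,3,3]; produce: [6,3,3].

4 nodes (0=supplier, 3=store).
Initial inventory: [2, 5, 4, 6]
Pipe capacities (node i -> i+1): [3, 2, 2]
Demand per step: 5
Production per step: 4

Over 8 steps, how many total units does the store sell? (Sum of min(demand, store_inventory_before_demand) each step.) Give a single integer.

Step 1: sold=5 (running total=5) -> [4 5 4 3]
Step 2: sold=3 (running total=8) -> [5 6 4 2]
Step 3: sold=2 (running total=10) -> [6 7 4 2]
Step 4: sold=2 (running total=12) -> [7 8 4 2]
Step 5: sold=2 (running total=14) -> [8 9 4 2]
Step 6: sold=2 (running total=16) -> [9 10 4 2]
Step 7: sold=2 (running total=18) -> [10 11 4 2]
Step 8: sold=2 (running total=20) -> [11 12 4 2]

Answer: 20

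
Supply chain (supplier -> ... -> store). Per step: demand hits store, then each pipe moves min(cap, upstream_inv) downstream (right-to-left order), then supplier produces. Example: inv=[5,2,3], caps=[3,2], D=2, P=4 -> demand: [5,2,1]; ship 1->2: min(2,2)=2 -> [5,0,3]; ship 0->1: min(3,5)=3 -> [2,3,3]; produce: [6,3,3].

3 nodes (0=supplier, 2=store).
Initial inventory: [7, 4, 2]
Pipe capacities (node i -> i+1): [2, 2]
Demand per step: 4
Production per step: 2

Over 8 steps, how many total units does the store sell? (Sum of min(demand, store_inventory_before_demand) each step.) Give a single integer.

Step 1: sold=2 (running total=2) -> [7 4 2]
Step 2: sold=2 (running total=4) -> [7 4 2]
Step 3: sold=2 (running total=6) -> [7 4 2]
Step 4: sold=2 (running total=8) -> [7 4 2]
Step 5: sold=2 (running total=10) -> [7 4 2]
Step 6: sold=2 (running total=12) -> [7 4 2]
Step 7: sold=2 (running total=14) -> [7 4 2]
Step 8: sold=2 (running total=16) -> [7 4 2]

Answer: 16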